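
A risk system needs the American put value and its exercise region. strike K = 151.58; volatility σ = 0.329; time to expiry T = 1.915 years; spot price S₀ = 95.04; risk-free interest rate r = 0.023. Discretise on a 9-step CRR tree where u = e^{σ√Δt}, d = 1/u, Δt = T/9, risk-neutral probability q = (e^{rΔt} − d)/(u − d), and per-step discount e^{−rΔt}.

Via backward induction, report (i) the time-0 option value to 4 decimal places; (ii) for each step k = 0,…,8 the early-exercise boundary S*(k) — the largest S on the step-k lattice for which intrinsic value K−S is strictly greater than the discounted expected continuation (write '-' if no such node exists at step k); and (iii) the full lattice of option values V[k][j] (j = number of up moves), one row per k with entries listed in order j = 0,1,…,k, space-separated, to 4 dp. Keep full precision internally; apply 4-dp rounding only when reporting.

Δt=0.21278  u=1.16388  d=0.85919  q=0.47823  discount=0.99512
step 9 (expiry): payoffs max(K−S,0) = 127.3291 118.7293 107.0797 91.2991 69.9222 40.9647 1.7383 0.0000 0.0000 0.0000
step 8: (k=8,j=0): S=28.2251, (K−S)⁺=123.3549, hold=122.6149 ⇒ V=123.3549 exercise | (k=8,j=1): S=38.2343, (K−S)⁺=113.3457, hold=112.6056 ⇒ V=113.3457 exercise | (k=8,j=2): S=51.7930, (K−S)⁺=99.7870, hold=99.0470 ⇒ V=99.7870 exercise | (k=8,j=3): S=70.1599, (K−S)⁺=81.4201, hold=80.6801 ⇒ V=81.4201 exercise | (k=8,j=4): S=95.0400, (K−S)⁺=56.5400, hold=55.8000 ⇒ V=56.5400 exercise | (k=8,j=5): S=128.7431, (K−S)⁺=22.8369, hold=22.0969 ⇒ V=22.8369 exercise | (k=8,j=6): S=174.3980, (K−S)⁺=0.0000, hold=0.9025 ⇒ V=0.9025 continue | (k=8,j=7): S=236.2431, (K−S)⁺=0.0000, hold=0.0000 ⇒ V=0.0000 continue | (k=8,j=8): S=320.0197, (K−S)⁺=0.0000, hold=0.0000 ⇒ V=0.0000 continue  boundary S*=128.7431
step 7: (k=7,j=0): S=32.8507, (K−S)⁺=118.7293, hold=117.9893 ⇒ V=118.7293 exercise | (k=7,j=1): S=44.5003, (K−S)⁺=107.0797, hold=106.3397 ⇒ V=107.0797 exercise | (k=7,j=2): S=60.2809, (K−S)⁺=91.2991, hold=90.5591 ⇒ V=91.2991 exercise | (k=7,j=3): S=81.6578, (K−S)⁺=69.9222, hold=69.1822 ⇒ V=69.9222 exercise | (k=7,j=4): S=110.6153, (K−S)⁺=40.9647, hold=40.2247 ⇒ V=40.9647 exercise | (k=7,j=5): S=149.8417, (K−S)⁺=1.7383, hold=12.2869 ⇒ V=12.2869 continue | (k=7,j=6): S=202.9787, (K−S)⁺=0.0000, hold=0.4686 ⇒ V=0.4686 continue | (k=7,j=7): S=274.9590, (K−S)⁺=0.0000, hold=0.0000 ⇒ V=0.0000 continue  boundary S*=110.6153
step 6: (k=6,j=0): S=38.2343, (K−S)⁺=113.3457, hold=112.6056 ⇒ V=113.3457 exercise | (k=6,j=1): S=51.7930, (K−S)⁺=99.7870, hold=99.0470 ⇒ V=99.7870 exercise | (k=6,j=2): S=70.1599, (K−S)⁺=81.4201, hold=80.6801 ⇒ V=81.4201 exercise | (k=6,j=3): S=95.0400, (K−S)⁺=56.5400, hold=55.8000 ⇒ V=56.5400 exercise | (k=6,j=4): S=128.7431, (K−S)⁺=22.8369, hold=27.1170 ⇒ V=27.1170 continue | (k=6,j=5): S=174.3980, (K−S)⁺=0.0000, hold=6.6026 ⇒ V=6.6026 continue | (k=6,j=6): S=236.2431, (K−S)⁺=0.0000, hold=0.2433 ⇒ V=0.2433 continue  boundary S*=95.0400
step 5: (k=5,j=0): S=44.5003, (K−S)⁺=107.0797, hold=106.3397 ⇒ V=107.0797 exercise | (k=5,j=1): S=60.2809, (K−S)⁺=91.2991, hold=90.5591 ⇒ V=91.2991 exercise | (k=5,j=2): S=81.6578, (K−S)⁺=69.9222, hold=69.1822 ⇒ V=69.9222 exercise | (k=5,j=3): S=110.6153, (K−S)⁺=40.9647, hold=42.2616 ⇒ V=42.2616 continue | (k=5,j=4): S=149.8417, (K−S)⁺=1.7383, hold=17.2218 ⇒ V=17.2218 continue | (k=5,j=5): S=202.9787, (K−S)⁺=0.0000, hold=3.5440 ⇒ V=3.5440 continue  boundary S*=81.6578
step 4: (k=4,j=0): S=51.7930, (K−S)⁺=99.7870, hold=99.0470 ⇒ V=99.7870 exercise | (k=4,j=1): S=70.1599, (K−S)⁺=81.4201, hold=80.6801 ⇒ V=81.4201 exercise | (k=4,j=2): S=95.0400, (K−S)⁺=56.5400, hold=56.4172 ⇒ V=56.5400 exercise | (k=4,j=3): S=128.7431, (K−S)⁺=22.8369, hold=30.1388 ⇒ V=30.1388 continue | (k=4,j=4): S=174.3980, (K−S)⁺=0.0000, hold=10.6285 ⇒ V=10.6285 continue  boundary S*=95.0400
step 3: (k=3,j=0): S=60.2809, (K−S)⁺=91.2991, hold=90.5591 ⇒ V=91.2991 exercise | (k=3,j=1): S=81.6578, (K−S)⁺=69.9222, hold=69.1822 ⇒ V=69.9222 exercise | (k=3,j=2): S=110.6153, (K−S)⁺=40.9647, hold=43.6997 ⇒ V=43.6997 continue | (k=3,j=3): S=149.8417, (K−S)⁺=1.7383, hold=20.7067 ⇒ V=20.7067 continue  boundary S*=81.6578
step 2: (k=2,j=0): S=70.1599, (K−S)⁺=81.4201, hold=80.6801 ⇒ V=81.4201 exercise | (k=2,j=1): S=95.0400, (K−S)⁺=56.5400, hold=57.1016 ⇒ V=57.1016 continue | (k=2,j=2): S=128.7431, (K−S)⁺=22.8369, hold=32.5440 ⇒ V=32.5440 continue  boundary S*=70.1599
step 1: (k=1,j=0): S=81.6578, (K−S)⁺=69.9222, hold=69.4495 ⇒ V=69.9222 exercise | (k=1,j=1): S=110.6153, (K−S)⁺=40.9647, hold=45.1359 ⇒ V=45.1359 continue  boundary S*=81.6578
step 0: (k=0,j=0): S=95.0400, (K−S)⁺=56.5400, hold=57.7851 ⇒ V=57.7851 continue  boundary S*=-

price = 57.7851
boundary = - 81.6578 70.1599 81.6578 95.0400 81.6578 95.0400 110.6153 128.7431
tree:
57.7851
69.9222 45.1359
81.4201 57.1016 32.5440
91.2991 69.9222 43.6997 20.7067
99.7870 81.4201 56.5400 30.1388 10.6285
107.0797 91.2991 69.9222 42.2616 17.2218 3.5440
113.3457 99.7870 81.4201 56.5400 27.1170 6.6026 0.2433
118.7293 107.0797 91.2991 69.9222 40.9647 12.2869 0.4686 0.0000
123.3549 113.3457 99.7870 81.4201 56.5400 22.8369 0.9025 0.0000 0.0000
127.3291 118.7293 107.0797 91.2991 69.9222 40.9647 1.7383 0.0000 0.0000 0.0000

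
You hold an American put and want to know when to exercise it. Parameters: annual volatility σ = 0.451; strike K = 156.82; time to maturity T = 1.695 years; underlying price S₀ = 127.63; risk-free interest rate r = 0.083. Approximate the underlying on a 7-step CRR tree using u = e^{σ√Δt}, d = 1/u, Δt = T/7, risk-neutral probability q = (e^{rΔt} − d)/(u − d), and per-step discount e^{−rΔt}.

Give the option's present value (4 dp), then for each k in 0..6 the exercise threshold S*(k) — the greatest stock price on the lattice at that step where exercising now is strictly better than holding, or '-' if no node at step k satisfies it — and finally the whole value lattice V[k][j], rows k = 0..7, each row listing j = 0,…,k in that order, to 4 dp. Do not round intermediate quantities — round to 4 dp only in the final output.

Δt=0.24214  u=1.24848  d=0.80097  q=0.49011  discount=0.98010
step 7 (expiry): payoffs max(K−S,0) = 129.8254 114.7433 91.2347 54.5918 0.0000 0.0000 0.0000 0.0000
step 6: (k=6,j=0): S=33.7023, (K−S)⁺=123.1177, hold=119.9974 ⇒ V=123.1177 exercise | (k=6,j=1): S=52.5320, (K−S)⁺=104.2880, hold=101.1677 ⇒ V=104.2880 exercise | (k=6,j=2): S=81.8820, (K−S)⁺=74.9380, hold=71.8177 ⇒ V=74.9380 exercise | (k=6,j=3): S=127.6300, (K−S)⁺=29.1900, hold=27.2820 ⇒ V=29.1900 exercise | (k=6,j=4): S=198.9377, (K−S)⁺=0.0000, hold=0.0000 ⇒ V=0.0000 continue | (k=6,j=5): S=310.0855, (K−S)⁺=0.0000, hold=0.0000 ⇒ V=0.0000 continue | (k=6,j=6): S=483.3322, (K−S)⁺=0.0000, hold=0.0000 ⇒ V=0.0000 continue  boundary S*=127.6300
step 5: (k=5,j=0): S=42.0767, (K−S)⁺=114.7433, hold=111.6230 ⇒ V=114.7433 exercise | (k=5,j=1): S=65.5853, (K−S)⁺=91.2347, hold=88.1145 ⇒ V=91.2347 exercise | (k=5,j=2): S=102.2282, (K−S)⁺=54.5918, hold=51.4715 ⇒ V=54.5918 exercise | (k=5,j=3): S=159.3437, (K−S)⁺=0.0000, hold=14.5876 ⇒ V=14.5876 continue | (k=5,j=4): S=248.3701, (K−S)⁺=0.0000, hold=0.0000 ⇒ V=0.0000 continue | (k=5,j=5): S=387.1360, (K−S)⁺=0.0000, hold=0.0000 ⇒ V=0.0000 continue  boundary S*=102.2282
step 4: (k=4,j=0): S=52.5320, (K−S)⁺=104.2880, hold=101.1677 ⇒ V=104.2880 exercise | (k=4,j=1): S=81.8820, (K−S)⁺=74.9380, hold=71.8177 ⇒ V=74.9380 exercise | (k=4,j=2): S=127.6300, (K−S)⁺=29.1900, hold=34.2892 ⇒ V=34.2892 continue | (k=4,j=3): S=198.9377, (K−S)⁺=0.0000, hold=7.2901 ⇒ V=7.2901 continue | (k=4,j=4): S=310.0855, (K−S)⁺=0.0000, hold=0.0000 ⇒ V=0.0000 continue  boundary S*=81.8820
step 3: (k=3,j=0): S=65.5853, (K−S)⁺=91.2347, hold=88.1145 ⇒ V=91.2347 exercise | (k=3,j=1): S=102.2282, (K−S)⁺=54.5918, hold=53.9210 ⇒ V=54.5918 exercise | (k=3,j=2): S=159.3437, (K−S)⁺=0.0000, hold=20.6377 ⇒ V=20.6377 continue | (k=3,j=3): S=248.3701, (K−S)⁺=0.0000, hold=3.6432 ⇒ V=3.6432 continue  boundary S*=102.2282
step 2: (k=2,j=0): S=81.8820, (K−S)⁺=74.9380, hold=71.8177 ⇒ V=74.9380 exercise | (k=2,j=1): S=127.6300, (K−S)⁺=29.1900, hold=37.1955 ⇒ V=37.1955 continue | (k=2,j=2): S=198.9377, (K−S)⁺=0.0000, hold=12.0636 ⇒ V=12.0636 continue  boundary S*=81.8820
step 1: (k=1,j=0): S=102.2282, (K−S)⁺=54.5918, hold=55.3170 ⇒ V=55.3170 continue | (k=1,j=1): S=159.3437, (K−S)⁺=0.0000, hold=24.3831 ⇒ V=24.3831 continue  boundary S*=-
step 0: (k=0,j=0): S=127.6300, (K−S)⁺=29.1900, hold=39.3570 ⇒ V=39.3570 continue  boundary S*=-

price = 39.3570
boundary = - - 81.8820 102.2282 81.8820 102.2282 127.6300
tree:
39.3570
55.3170 24.3831
74.9380 37.1955 12.0636
91.2347 54.5918 20.6377 3.6432
104.2880 74.9380 34.2892 7.2901 0.0000
114.7433 91.2347 54.5918 14.5876 0.0000 0.0000
123.1177 104.2880 74.9380 29.1900 0.0000 0.0000 0.0000
129.8254 114.7433 91.2347 54.5918 0.0000 0.0000 0.0000 0.0000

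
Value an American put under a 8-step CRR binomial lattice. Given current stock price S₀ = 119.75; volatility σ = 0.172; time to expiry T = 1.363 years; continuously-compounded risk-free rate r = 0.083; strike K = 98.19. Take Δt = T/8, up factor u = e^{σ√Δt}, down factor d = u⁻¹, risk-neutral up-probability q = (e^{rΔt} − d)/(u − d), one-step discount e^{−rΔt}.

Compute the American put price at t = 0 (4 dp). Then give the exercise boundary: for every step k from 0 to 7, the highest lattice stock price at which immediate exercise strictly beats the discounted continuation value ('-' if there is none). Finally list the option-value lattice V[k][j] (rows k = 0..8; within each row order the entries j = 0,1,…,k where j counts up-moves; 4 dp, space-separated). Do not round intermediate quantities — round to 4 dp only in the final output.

Δt=0.17037, u=1.07358, d=0.93147, q=0.58247, disc=e^(-rΔt)=0.98596
k=8 terminal: V=max(K-S,0) → 30.3304 19.9772 8.0446 0.0000 0.0000 0.0000 0.0000 0.0000 0.0000
k=7: j=0 S=72.8525 intr=25.3375 cont=23.9587 V=25.3375[EX]; j=1 S=83.9674 intr=14.2226 cont=12.8439 V=14.2226[EX]; j=2 S=96.7780 intr=1.4120 cont=3.3117 V=3.3117[hold]; j=3 S=111.5431 intr=0.0000 cont=0.0000 V=0.0000[hold]; j=4 S=128.5608 intr=0.0000 cont=0.0000 V=0.0000[hold]; j=5 S=148.1749 intr=0.0000 cont=0.0000 V=0.0000[hold]; j=6 S=170.7814 intr=0.0000 cont=0.0000 V=0.0000[hold]; j=7 S=196.8369 intr=0.0000 cont=0.0000 V=0.0000[hold]  S*(7)=83.9674
k=6: j=0 S=78.2128 intr=19.9772 cont=18.5985 V=19.9772[EX]; j=1 S=90.1454 intr=8.0446 cont=7.7568 V=8.0446[EX]; j=2 S=103.8986 intr=0.0000 cont=1.3633 V=1.3633[hold]; j=3 S=119.7500 intr=0.0000 cont=0.0000 V=0.0000[hold]; j=4 S=138.0198 intr=0.0000 cont=0.0000 V=0.0000[hold]; j=5 S=159.0770 intr=0.0000 cont=0.0000 V=0.0000[hold]; j=6 S=183.3469 intr=0.0000 cont=0.0000 V=0.0000[hold]  S*(6)=90.1454
k=5: j=0 S=83.9674 intr=14.2226 cont=12.8439 V=14.2226[EX]; j=1 S=96.7780 intr=1.4120 cont=4.0946 V=4.0946[hold]; j=2 S=111.5431 intr=0.0000 cont=0.5612 V=0.5612[hold]; j=3 S=128.5608 intr=0.0000 cont=0.0000 V=0.0000[hold]; j=4 S=148.1749 intr=0.0000 cont=0.0000 V=0.0000[hold]; j=5 S=170.7814 intr=0.0000 cont=0.0000 V=0.0000[hold]  S*(5)=83.9674
k=4: j=0 S=90.1454 intr=8.0446 cont=8.2065 V=8.2065[hold]; j=1 S=103.8986 intr=0.0000 cont=2.0079 V=2.0079[hold]; j=2 S=119.7500 intr=0.0000 cont=0.2310 V=0.2310[hold]; j=3 S=138.0198 intr=0.0000 cont=0.0000 V=0.0000[hold]; j=4 S=159.0770 intr=0.0000 cont=0.0000 V=0.0000[hold]  S*(4)=-
k=3: j=0 S=96.7780 intr=1.4120 cont=4.5314 V=4.5314[hold]; j=1 S=111.5431 intr=0.0000 cont=0.9593 V=0.9593[hold]; j=2 S=128.5608 intr=0.0000 cont=0.0951 V=0.0951[hold]; j=3 S=148.1749 intr=0.0000 cont=0.0000 V=0.0000[hold]  S*(3)=-
k=2: j=0 S=103.8986 intr=0.0000 cont=2.4163 V=2.4163[hold]; j=1 S=119.7500 intr=0.0000 cont=0.4495 V=0.4495[hold]; j=2 S=138.0198 intr=0.0000 cont=0.0392 V=0.0392[hold]  S*(2)=-
k=1: j=0 S=111.5431 intr=0.0000 cont=1.2529 V=1.2529[hold]; j=1 S=128.5608 intr=0.0000 cont=0.2075 V=0.2075[hold]  S*(1)=-
k=0: j=0 S=119.7500 intr=0.0000 cont=0.6349 V=0.6349[hold]  S*(0)=-

price = 0.6349
boundary = - - - - - 83.9674 90.1454 83.9674
tree:
0.6349
1.2529 0.2075
2.4163 0.4495 0.0392
4.5314 0.9593 0.0951 0.0000
8.2065 2.0079 0.2310 0.0000 0.0000
14.2226 4.0946 0.5612 0.0000 0.0000 0.0000
19.9772 8.0446 1.3633 0.0000 0.0000 0.0000 0.0000
25.3375 14.2226 3.3117 0.0000 0.0000 0.0000 0.0000 0.0000
30.3304 19.9772 8.0446 0.0000 0.0000 0.0000 0.0000 0.0000 0.0000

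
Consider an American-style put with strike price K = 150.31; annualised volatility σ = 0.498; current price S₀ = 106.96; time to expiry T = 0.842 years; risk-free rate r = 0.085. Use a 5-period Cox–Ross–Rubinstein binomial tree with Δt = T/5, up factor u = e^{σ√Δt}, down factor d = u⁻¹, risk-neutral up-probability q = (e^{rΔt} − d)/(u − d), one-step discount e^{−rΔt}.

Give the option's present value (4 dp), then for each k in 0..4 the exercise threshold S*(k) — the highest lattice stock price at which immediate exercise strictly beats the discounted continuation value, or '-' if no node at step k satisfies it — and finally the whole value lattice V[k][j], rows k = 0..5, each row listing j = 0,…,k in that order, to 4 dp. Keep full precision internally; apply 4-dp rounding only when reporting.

price = 46.6077
boundary = - 87.1903 71.0746 87.1903 106.9600
tree:
46.6077
63.1197 30.4001
79.2354 44.8327 15.9257
92.3723 63.1197 26.6808 4.9392
103.0811 79.2354 43.3500 9.7122 0.0000
111.8105 92.3723 63.1197 19.0976 0.0000 0.0000

params: Δt=0.16840 u=1.22674 d=0.81517 q=0.48412 e^(-rΔt)=0.98579
t_5 payoffs: 111.8105 92.3723 63.1197 19.0976 0.0000 0.0000
t_4: node(4,0) S=47.2289 payoff=103.0811 vs cont=100.9449 → 103.0811 [stop]  node(4,1) S=71.0746 payoff=79.2354 vs cont=77.0991 → 79.2354 [stop]  node(4,2) S=106.9600 payoff=43.3500 vs cont=41.2138 → 43.3500 [stop]  node(4,3) S=160.9637 payoff=0.0000 vs cont=9.7122 → 9.7122 [wait]  node(4,4) S=242.2338 payoff=0.0000 vs cont=0.0000 → 0.0000 [wait]  ⇒ S*(4)=106.9600
t_3: node(3,0) S=57.9377 payoff=92.3723 vs cont=90.2361 → 92.3723 [stop]  node(3,1) S=87.1903 payoff=63.1197 vs cont=60.9835 → 63.1197 [stop]  node(3,2) S=131.2124 payoff=19.0976 vs cont=26.6808 → 26.6808 [wait]  node(3,3) S=197.4610 payoff=0.0000 vs cont=4.9392 → 4.9392 [wait]  ⇒ S*(3)=87.1903
t_2: node(2,0) S=71.0746 payoff=79.2354 vs cont=77.0991 → 79.2354 [stop]  node(2,1) S=106.9600 payoff=43.3500 vs cont=44.8327 → 44.8327 [wait]  node(2,2) S=160.9637 payoff=0.0000 vs cont=15.9257 → 15.9257 [wait]  ⇒ S*(2)=71.0746
t_1: node(1,0) S=87.1903 payoff=63.1197 vs cont=61.6911 → 63.1197 [stop]  node(1,1) S=131.2124 payoff=19.0976 vs cont=30.4001 → 30.4001 [wait]  ⇒ S*(1)=87.1903
t_0: node(0,0) S=106.9600 payoff=43.3500 vs cont=46.6077 → 46.6077 [wait]  ⇒ S*(0)=-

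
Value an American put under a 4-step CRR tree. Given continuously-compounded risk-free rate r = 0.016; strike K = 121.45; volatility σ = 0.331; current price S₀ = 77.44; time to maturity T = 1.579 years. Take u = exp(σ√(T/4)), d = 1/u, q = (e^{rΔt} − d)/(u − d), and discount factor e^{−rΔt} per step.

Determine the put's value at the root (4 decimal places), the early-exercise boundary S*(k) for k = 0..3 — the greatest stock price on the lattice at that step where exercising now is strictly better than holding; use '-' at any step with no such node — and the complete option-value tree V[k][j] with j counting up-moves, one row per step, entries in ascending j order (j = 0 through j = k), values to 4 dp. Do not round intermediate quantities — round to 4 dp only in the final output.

price = 45.1941
boundary = - 62.8996 77.4400 95.3418
tree:
45.1941
58.5504 30.3409
70.3607 44.0100 14.9224
79.9535 58.5504 26.1082 2.1695
87.7450 70.3607 44.0100 4.0681 0.0000

Δt=0.39475  u=1.23117  d=0.81224  q=0.46332  discount=0.99370
step 4 (expiry): payoffs max(K−S,0) = 87.7450 70.3607 44.0100 4.0681 0.0000
step 3: (k=3,j=0): S=41.4965, (K−S)⁺=79.9535, hold=79.1888 ⇒ V=79.9535 exercise | (k=3,j=1): S=62.8996, (K−S)⁺=58.5504, hold=57.7858 ⇒ V=58.5504 exercise | (k=3,j=2): S=95.3418, (K−S)⁺=26.1082, hold=25.3436 ⇒ V=26.1082 exercise | (k=3,j=3): S=144.5169, (K−S)⁺=0.0000, hold=2.1695 ⇒ V=2.1695 continue  boundary S*=95.3418
step 2: (k=2,j=0): S=51.0893, (K−S)⁺=70.3607, hold=69.5961 ⇒ V=70.3607 exercise | (k=2,j=1): S=77.4400, (K−S)⁺=44.0100, hold=43.2453 ⇒ V=44.0100 exercise | (k=2,j=2): S=117.3819, (K−S)⁺=4.0681, hold=14.9224 ⇒ V=14.9224 continue  boundary S*=77.4400
step 1: (k=1,j=0): S=62.8996, (K−S)⁺=58.5504, hold=57.7858 ⇒ V=58.5504 exercise | (k=1,j=1): S=95.3418, (K−S)⁺=26.1082, hold=30.3409 ⇒ V=30.3409 continue  boundary S*=62.8996
step 0: (k=0,j=0): S=77.4400, (K−S)⁺=44.0100, hold=45.1941 ⇒ V=45.1941 continue  boundary S*=-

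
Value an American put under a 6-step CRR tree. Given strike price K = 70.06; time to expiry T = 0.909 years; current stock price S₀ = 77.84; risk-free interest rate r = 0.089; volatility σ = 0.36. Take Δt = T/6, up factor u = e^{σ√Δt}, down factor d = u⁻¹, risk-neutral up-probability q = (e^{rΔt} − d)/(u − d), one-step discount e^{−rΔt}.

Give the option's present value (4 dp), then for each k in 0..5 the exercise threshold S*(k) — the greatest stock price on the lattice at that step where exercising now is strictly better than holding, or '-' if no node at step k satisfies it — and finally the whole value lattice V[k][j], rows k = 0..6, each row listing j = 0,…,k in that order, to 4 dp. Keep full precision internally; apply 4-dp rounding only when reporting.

Δt=0.15150, u=1.15042, d=0.86925, q=0.51331, disc=e^(-rΔt)=0.98661
k=6 terminal: V=max(K-S,0) → 36.4804 25.6189 11.2442 0.0000 0.0000 0.0000 0.0000
k=5: j=0 S=38.6305 intr=31.4295 cont=30.4912 V=31.4295[EX]; j=1 S=51.1257 intr=18.9343 cont=17.9960 V=18.9343[EX]; j=2 S=67.6625 intr=2.3975 cont=5.3992 V=5.3992[hold]; j=3 S=89.5483 intr=0.0000 cont=0.0000 V=0.0000[hold]; j=4 S=118.5131 intr=0.0000 cont=0.0000 V=0.0000[hold]; j=5 S=156.8468 intr=0.0000 cont=0.0000 V=0.0000[hold]  S*(5)=51.1257
k=4: j=0 S=44.4411 intr=25.6189 cont=24.6806 V=25.6189[EX]; j=1 S=58.8158 intr=11.2442 cont=11.8261 V=11.8261[hold]; j=2 S=77.8400 intr=0.0000 cont=2.5926 V=2.5926[hold]; j=3 S=103.0177 intr=0.0000 cont=0.0000 V=0.0000[hold]; j=4 S=136.3393 intr=0.0000 cont=0.0000 V=0.0000[hold]  S*(4)=44.4411
k=3: j=0 S=51.1257 intr=18.9343 cont=18.2907 V=18.9343[EX]; j=1 S=67.6625 intr=2.3975 cont=6.9915 V=6.9915[hold]; j=2 S=89.5483 intr=0.0000 cont=1.2449 V=1.2449[hold]; j=3 S=118.5131 intr=0.0000 cont=0.0000 V=0.0000[hold]  S*(3)=51.1257
k=2: j=0 S=58.8158 intr=11.2442 cont=12.6325 V=12.6325[hold]; j=1 S=77.8400 intr=0.0000 cont=3.9876 V=3.9876[hold]; j=2 S=103.0177 intr=0.0000 cont=0.5978 V=0.5978[hold]  S*(2)=-
k=1: j=0 S=67.6625 intr=2.3975 cont=8.0853 V=8.0853[hold]; j=1 S=89.5483 intr=0.0000 cont=2.2175 V=2.2175[hold]  S*(1)=-
k=0: j=0 S=77.8400 intr=0.0000 cont=5.0053 V=5.0053[hold]  S*(0)=-

price = 5.0053
boundary = - - - 51.1257 44.4411 51.1257
tree:
5.0053
8.0853 2.2175
12.6325 3.9876 0.5978
18.9343 6.9915 1.2449 0.0000
25.6189 11.8261 2.5926 0.0000 0.0000
31.4295 18.9343 5.3992 0.0000 0.0000 0.0000
36.4804 25.6189 11.2442 0.0000 0.0000 0.0000 0.0000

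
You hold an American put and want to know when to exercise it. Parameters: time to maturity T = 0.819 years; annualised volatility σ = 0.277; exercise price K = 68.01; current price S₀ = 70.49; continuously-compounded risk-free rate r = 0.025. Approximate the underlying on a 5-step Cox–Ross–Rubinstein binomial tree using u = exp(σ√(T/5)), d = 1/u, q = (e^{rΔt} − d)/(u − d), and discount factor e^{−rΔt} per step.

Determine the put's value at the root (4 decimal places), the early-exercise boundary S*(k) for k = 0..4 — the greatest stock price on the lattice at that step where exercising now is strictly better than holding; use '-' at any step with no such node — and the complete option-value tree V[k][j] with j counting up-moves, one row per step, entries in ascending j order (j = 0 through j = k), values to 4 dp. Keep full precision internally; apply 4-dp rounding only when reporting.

params: Δt=0.16380 u=1.11863 d=0.89395 q=0.49027 e^(-rΔt)=0.99591
t_5 payoffs: 27.7672 17.6525 4.9956 0.0000 0.0000 0.0000
t_4: node(4,0) S=45.0169 payoff=22.9931 vs cont=22.7151 → 22.9931 [stop]  node(4,1) S=56.3316 payoff=11.6784 vs cont=11.4005 → 11.6784 [stop]  node(4,2) S=70.4900 payoff=0.0000 vs cont=2.5360 → 2.5360 [wait]  node(4,3) S=88.2071 payoff=0.0000 vs cont=0.0000 → 0.0000 [wait]  node(4,4) S=110.3771 payoff=0.0000 vs cont=0.0000 → 0.0000 [wait]  ⇒ S*(4)=56.3316
t_3: node(3,0) S=50.3575 payoff=17.6525 vs cont=17.3746 → 17.6525 [stop]  node(3,1) S=63.0144 payoff=4.9956 vs cont=7.1668 → 7.1668 [wait]  node(3,2) S=78.8525 payoff=0.0000 vs cont=1.2874 → 1.2874 [wait]  node(3,3) S=98.6714 payoff=0.0000 vs cont=0.0000 → 0.0000 [wait]  ⇒ S*(3)=50.3575
t_2: node(2,0) S=56.3316 payoff=11.6784 vs cont=12.4606 → 12.4606 [wait]  node(2,1) S=70.4900 payoff=0.0000 vs cont=4.2669 → 4.2669 [wait]  node(2,2) S=88.2071 payoff=0.0000 vs cont=0.6536 → 0.6536 [wait]  ⇒ S*(2)=-
t_1: node(1,0) S=63.0144 payoff=4.9956 vs cont=8.4090 → 8.4090 [wait]  node(1,1) S=78.8525 payoff=0.0000 vs cont=2.4852 → 2.4852 [wait]  ⇒ S*(1)=-
t_0: node(0,0) S=70.4900 payoff=0.0000 vs cont=5.4823 → 5.4823 [wait]  ⇒ S*(0)=-

price = 5.4823
boundary = - - - 50.3575 56.3316
tree:
5.4823
8.4090 2.4852
12.4606 4.2669 0.6536
17.6525 7.1668 1.2874 0.0000
22.9931 11.6784 2.5360 0.0000 0.0000
27.7672 17.6525 4.9956 0.0000 0.0000 0.0000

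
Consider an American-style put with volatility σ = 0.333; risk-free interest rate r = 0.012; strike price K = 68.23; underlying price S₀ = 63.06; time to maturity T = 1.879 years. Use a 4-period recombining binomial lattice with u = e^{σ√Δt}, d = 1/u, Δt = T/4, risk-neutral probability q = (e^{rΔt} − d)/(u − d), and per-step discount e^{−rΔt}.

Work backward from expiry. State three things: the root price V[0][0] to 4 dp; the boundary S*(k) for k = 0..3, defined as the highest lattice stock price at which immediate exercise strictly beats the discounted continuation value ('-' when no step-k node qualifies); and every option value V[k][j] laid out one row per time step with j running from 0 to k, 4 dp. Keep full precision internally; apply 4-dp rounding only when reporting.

params: Δt=0.46975 u=1.25638 d=0.79594 q=0.45547 e^(-rΔt)=0.99438
t_4 payoffs: 42.9211 28.2803 5.1700 0.0000 0.0000
t_3: node(3,0) S=31.7975 payoff=36.4325 vs cont=36.0489 → 36.4325 [stop]  node(3,1) S=50.1919 payoff=18.0381 vs cont=17.6545 → 18.0381 [stop]  node(3,2) S=79.2272 payoff=0.0000 vs cont=2.7994 → 2.7994 [wait]  node(3,3) S=125.0588 payoff=0.0000 vs cont=0.0000 → 0.0000 [wait]  ⇒ S*(3)=50.1919
t_2: node(2,0) S=39.9497 payoff=28.2803 vs cont=27.8968 → 28.2803 [stop]  node(2,1) S=63.0600 payoff=5.1700 vs cont=11.0350 → 11.0350 [wait]  node(2,2) S=99.5392 payoff=0.0000 vs cont=1.5158 → 1.5158 [wait]  ⇒ S*(2)=39.9497
t_1: node(1,0) S=50.1919 payoff=18.0381 vs cont=20.3108 → 20.3108 [wait]  node(1,1) S=79.2272 payoff=0.0000 vs cont=6.6617 → 6.6617 [wait]  ⇒ S*(1)=-
t_0: node(0,0) S=63.0600 payoff=5.1700 vs cont=14.0149 → 14.0149 [wait]  ⇒ S*(0)=-

price = 14.0149
boundary = - - 39.9497 50.1919
tree:
14.0149
20.3108 6.6617
28.2803 11.0350 1.5158
36.4325 18.0381 2.7994 0.0000
42.9211 28.2803 5.1700 0.0000 0.0000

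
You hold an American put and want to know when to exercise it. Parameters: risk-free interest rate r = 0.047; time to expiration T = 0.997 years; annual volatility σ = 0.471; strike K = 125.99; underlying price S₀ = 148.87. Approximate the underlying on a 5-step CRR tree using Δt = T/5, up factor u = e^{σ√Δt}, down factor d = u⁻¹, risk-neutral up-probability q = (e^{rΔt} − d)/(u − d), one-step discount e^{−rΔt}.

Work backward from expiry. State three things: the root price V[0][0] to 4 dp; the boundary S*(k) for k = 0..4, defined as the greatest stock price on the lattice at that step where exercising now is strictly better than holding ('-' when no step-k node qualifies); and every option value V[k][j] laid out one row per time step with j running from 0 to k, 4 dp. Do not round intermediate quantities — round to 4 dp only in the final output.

price = 13.4996
boundary = - - - 79.2105 97.7517
tree:
13.4996
21.1164 5.1752
32.0824 9.1654 0.7762
46.7795 16.1410 1.4778 0.0000
61.8038 28.2383 2.8137 0.0000 0.0000
73.9784 46.7795 5.3571 0.0000 0.0000 0.0000

Δt=0.19940  u=1.23407  d=0.81032  q=0.46983  discount=0.99067
step 5 (expiry): payoffs max(K−S,0) = 73.9784 46.7795 5.3571 0.0000 0.0000 0.0000
step 4: (k=4,j=0): S=64.1862, (K−S)⁺=61.8038, hold=60.6286 ⇒ V=61.8038 exercise | (k=4,j=1): S=97.7517, (K−S)⁺=28.2383, hold=27.0631 ⇒ V=28.2383 exercise | (k=4,j=2): S=148.8700, (K−S)⁺=0.0000, hold=2.8137 ⇒ V=2.8137 continue | (k=4,j=3): S=226.7201, (K−S)⁺=0.0000, hold=0.0000 ⇒ V=0.0000 continue | (k=4,j=4): S=345.2812, (K−S)⁺=0.0000, hold=0.0000 ⇒ V=0.0000 continue  boundary S*=97.7517
step 3: (k=3,j=0): S=79.2105, (K−S)⁺=46.7795, hold=45.6042 ⇒ V=46.7795 exercise | (k=3,j=1): S=120.6329, (K−S)⁺=5.3571, hold=16.1410 ⇒ V=16.1410 continue | (k=3,j=2): S=183.7167, (K−S)⁺=0.0000, hold=1.4778 ⇒ V=1.4778 continue | (k=3,j=3): S=279.7895, (K−S)⁺=0.0000, hold=0.0000 ⇒ V=0.0000 continue  boundary S*=79.2105
step 2: (k=2,j=0): S=97.7517, (K−S)⁺=28.2383, hold=32.0824 ⇒ V=32.0824 continue | (k=2,j=1): S=148.8700, (K−S)⁺=0.0000, hold=9.1654 ⇒ V=9.1654 continue | (k=2,j=2): S=226.7201, (K−S)⁺=0.0000, hold=0.7762 ⇒ V=0.7762 continue  boundary S*=-
step 1: (k=1,j=0): S=120.6329, (K−S)⁺=5.3571, hold=21.1164 ⇒ V=21.1164 continue | (k=1,j=1): S=183.7167, (K−S)⁺=0.0000, hold=5.1752 ⇒ V=5.1752 continue  boundary S*=-
step 0: (k=0,j=0): S=148.8700, (K−S)⁺=0.0000, hold=13.4996 ⇒ V=13.4996 continue  boundary S*=-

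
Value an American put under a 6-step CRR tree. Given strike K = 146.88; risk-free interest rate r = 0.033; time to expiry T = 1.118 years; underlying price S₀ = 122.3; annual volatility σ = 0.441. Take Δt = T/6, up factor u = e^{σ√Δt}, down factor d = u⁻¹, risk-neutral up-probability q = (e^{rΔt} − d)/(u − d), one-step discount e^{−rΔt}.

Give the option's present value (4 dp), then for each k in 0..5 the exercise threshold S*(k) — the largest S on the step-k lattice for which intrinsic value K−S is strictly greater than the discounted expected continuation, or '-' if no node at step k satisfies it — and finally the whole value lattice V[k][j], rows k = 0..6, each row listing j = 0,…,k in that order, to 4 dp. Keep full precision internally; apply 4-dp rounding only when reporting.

price = 36.9448
boundary = - - 83.5755 69.0884 83.5755 101.1003
tree:
36.9448
49.2710 23.4560
63.3045 34.0088 11.8003
77.7916 47.5071 19.1525 3.6199
89.7675 63.3045 30.2217 6.8548 0.0000
99.6675 77.7916 45.7797 12.9804 0.0000 0.0000
107.8514 89.7675 63.3045 24.5800 0.0000 0.0000 0.0000

Δt=0.18633  u=1.20969  d=0.82666  q=0.46866  discount=0.99387
step 6 (expiry): payoffs max(K−S,0) = 107.8514 89.7675 63.3045 24.5800 0.0000 0.0000 0.0000
step 5: (k=5,j=0): S=47.2125, (K−S)⁺=99.6675, hold=98.7671 ⇒ V=99.6675 exercise | (k=5,j=1): S=69.0884, (K−S)⁺=77.7916, hold=76.8912 ⇒ V=77.7916 exercise | (k=5,j=2): S=101.1003, (K−S)⁺=45.7797, hold=44.8793 ⇒ V=45.7797 exercise | (k=5,j=3): S=147.9450, (K−S)⁺=0.0000, hold=12.9804 ⇒ V=12.9804 continue | (k=5,j=4): S=216.4951, (K−S)⁺=0.0000, hold=0.0000 ⇒ V=0.0000 continue | (k=5,j=5): S=316.8077, (K−S)⁺=0.0000, hold=0.0000 ⇒ V=0.0000 continue  boundary S*=101.1003
step 4: (k=4,j=0): S=57.1125, (K−S)⁺=89.7675, hold=88.8671 ⇒ V=89.7675 exercise | (k=4,j=1): S=83.5755, (K−S)⁺=63.3045, hold=62.4042 ⇒ V=63.3045 exercise | (k=4,j=2): S=122.3000, (K−S)⁺=24.5800, hold=30.2217 ⇒ V=30.2217 continue | (k=4,j=3): S=178.9675, (K−S)⁺=0.0000, hold=6.8548 ⇒ V=6.8548 continue | (k=4,j=4): S=261.8918, (K−S)⁺=0.0000, hold=0.0000 ⇒ V=0.0000 continue  boundary S*=83.5755
step 3: (k=3,j=0): S=69.0884, (K−S)⁺=77.7916, hold=76.8912 ⇒ V=77.7916 exercise | (k=3,j=1): S=101.1003, (K−S)⁺=45.7797, hold=47.5071 ⇒ V=47.5071 continue | (k=3,j=2): S=147.9450, (K−S)⁺=0.0000, hold=19.1525 ⇒ V=19.1525 continue | (k=3,j=3): S=216.4951, (K−S)⁺=0.0000, hold=3.6199 ⇒ V=3.6199 continue  boundary S*=69.0884
step 2: (k=2,j=0): S=83.5755, (K−S)⁺=63.3045, hold=63.2087 ⇒ V=63.3045 exercise | (k=2,j=1): S=122.3000, (K−S)⁺=24.5800, hold=34.0088 ⇒ V=34.0088 continue | (k=2,j=2): S=178.9675, (K−S)⁺=0.0000, hold=11.8003 ⇒ V=11.8003 continue  boundary S*=83.5755
step 1: (k=1,j=0): S=101.1003, (K−S)⁺=45.7797, hold=49.2710 ⇒ V=49.2710 continue | (k=1,j=1): S=147.9450, (K−S)⁺=0.0000, hold=23.4560 ⇒ V=23.4560 continue  boundary S*=-
step 0: (k=0,j=0): S=122.3000, (K−S)⁺=24.5800, hold=36.9448 ⇒ V=36.9448 continue  boundary S*=-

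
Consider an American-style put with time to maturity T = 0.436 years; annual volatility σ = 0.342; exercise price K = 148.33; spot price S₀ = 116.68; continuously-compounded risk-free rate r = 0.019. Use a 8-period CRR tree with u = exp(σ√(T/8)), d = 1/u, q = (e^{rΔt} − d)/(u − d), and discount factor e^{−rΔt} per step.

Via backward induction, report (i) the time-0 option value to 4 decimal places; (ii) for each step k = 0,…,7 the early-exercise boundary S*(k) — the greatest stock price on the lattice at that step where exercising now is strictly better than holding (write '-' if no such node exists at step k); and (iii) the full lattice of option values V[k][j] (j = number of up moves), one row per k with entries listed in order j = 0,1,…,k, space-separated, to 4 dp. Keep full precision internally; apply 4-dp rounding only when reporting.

Δt=0.05450, u=1.08311, d=0.92326, q=0.48653, disc=e^(-rΔt)=0.99897
k=8 terminal: V=max(K-S,0) → 86.7271 76.0613 63.5489 48.8702 31.6500 11.4484 0.0000 0.0000 0.0000
k=7: j=0 S=66.7230 intr=81.6070 cont=81.4535 V=81.6070[EX]; j=1 S=78.2753 intr=70.0547 cont=69.9012 V=70.0547[EX]; j=2 S=91.8276 intr=56.5024 cont=56.3489 V=56.5024[EX]; j=3 S=107.7264 intr=40.6036 cont=40.4501 V=40.6036[EX]; j=4 S=126.3778 intr=21.9522 cont=21.7987 V=21.9522[EX]; j=5 S=148.2585 intr=0.0715 cont=5.8723 V=5.8723[hold]; j=6 S=173.9275 intr=0.0000 cont=0.0000 V=0.0000[hold]; j=7 S=204.0408 intr=0.0000 cont=0.0000 V=0.0000[hold]  S*(7)=126.3778
k=6: j=0 S=72.2687 intr=76.0613 cont=75.9078 V=76.0613[EX]; j=1 S=84.7811 intr=63.5489 cont=63.3954 V=63.5489[EX]; j=2 S=99.4598 intr=48.8702 cont=48.7167 V=48.8702[EX]; j=3 S=116.6800 intr=31.6500 cont=31.4965 V=31.6500[EX]; j=4 S=136.8816 intr=11.4484 cont=14.1142 V=14.1142[hold]; j=5 S=160.5809 intr=0.0000 cont=3.0121 V=3.0121[hold]; j=6 S=188.3834 intr=0.0000 cont=0.0000 V=0.0000[hold]  S*(6)=116.6800
k=5: j=0 S=78.2753 intr=70.0547 cont=69.9012 V=70.0547[EX]; j=1 S=91.8276 intr=56.5024 cont=56.3489 V=56.5024[EX]; j=2 S=107.7264 intr=40.6036 cont=40.4501 V=40.6036[EX]; j=3 S=126.3778 intr=21.9522 cont=23.0943 V=23.0943[hold]; j=4 S=148.2585 intr=0.0715 cont=8.7037 V=8.7037[hold]; j=5 S=173.9275 intr=0.0000 cont=1.5450 V=1.5450[hold]  S*(5)=107.7264
k=4: j=0 S=84.7811 intr=63.5489 cont=63.3954 V=63.5489[EX]; j=1 S=99.4598 intr=48.8702 cont=48.7167 V=48.8702[EX]; j=2 S=116.6800 intr=31.6500 cont=32.0516 V=32.0516[hold]; j=3 S=136.8816 intr=11.4484 cont=16.0762 V=16.0762[hold]; j=4 S=160.5809 intr=0.0000 cont=5.2154 V=5.2154[hold]  S*(4)=99.4598
k=3: j=0 S=91.8276 intr=56.5024 cont=56.3489 V=56.5024[EX]; j=1 S=107.7264 intr=40.6036 cont=40.6453 V=40.6453[hold]; j=2 S=126.3778 intr=21.9522 cont=24.2539 V=24.2539[hold]; j=3 S=148.2585 intr=0.0715 cont=10.7809 V=10.7809[hold]  S*(3)=91.8276
k=2: j=0 S=99.4598 intr=48.8702 cont=48.7369 V=48.8702[EX]; j=1 S=116.6800 intr=31.6500 cont=32.6366 V=32.6366[hold]; j=2 S=136.8816 intr=11.4484 cont=17.6805 V=17.6805[hold]  S*(2)=99.4598
k=1: j=0 S=107.7264 intr=40.6036 cont=40.9296 V=40.9296[hold]; j=1 S=126.3778 intr=21.9522 cont=25.3337 V=25.3337[hold]  S*(1)=-
k=0: j=0 S=116.6800 intr=31.6500 cont=33.3072 V=33.3072[hold]  S*(0)=-

price = 33.3072
boundary = - - 99.4598 91.8276 99.4598 107.7264 116.6800 126.3778
tree:
33.3072
40.9296 25.3337
48.8702 32.6366 17.6805
56.5024 40.6453 24.2539 10.7809
63.5489 48.8702 32.0516 16.0762 5.2154
70.0547 56.5024 40.6036 23.0943 8.7037 1.5450
76.0613 63.5489 48.8702 31.6500 14.1142 3.0121 0.0000
81.6070 70.0547 56.5024 40.6036 21.9522 5.8723 0.0000 0.0000
86.7271 76.0613 63.5489 48.8702 31.6500 11.4484 0.0000 0.0000 0.0000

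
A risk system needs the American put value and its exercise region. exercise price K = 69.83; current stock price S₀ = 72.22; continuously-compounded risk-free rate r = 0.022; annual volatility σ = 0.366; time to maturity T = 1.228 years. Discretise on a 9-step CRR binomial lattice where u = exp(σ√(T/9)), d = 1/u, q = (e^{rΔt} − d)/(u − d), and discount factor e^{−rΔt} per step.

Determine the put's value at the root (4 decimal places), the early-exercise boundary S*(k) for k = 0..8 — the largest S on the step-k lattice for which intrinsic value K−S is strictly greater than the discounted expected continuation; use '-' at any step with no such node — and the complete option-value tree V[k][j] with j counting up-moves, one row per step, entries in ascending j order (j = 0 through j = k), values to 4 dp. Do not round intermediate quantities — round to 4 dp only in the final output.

price = 9.7119
boundary = - - - - 42.0533 36.7355 42.0533 48.1410 55.1098
tree:
9.7119
13.2042 5.9491
17.4646 8.6224 3.0593
22.3998 12.1708 4.7914 1.1820
27.7767 16.6534 7.3393 2.0318 0.2591
33.0945 21.9690 10.9380 3.4450 0.4972 0.0000
37.7398 27.7767 15.7483 5.7398 0.9541 0.0000 0.0000
41.7978 33.0945 21.6890 9.3427 1.8309 0.0000 0.0000 0.0000
45.3425 37.7398 27.7767 14.7202 3.5135 0.0000 0.0000 0.0000 0.0000
48.4391 41.7978 33.0945 21.6890 6.7425 0.0000 0.0000 0.0000 0.0000 0.0000

params: Δt=0.13644 u=1.14476 d=0.87355 q=0.47734 e^(-rΔt)=0.99700
t_9 payoffs: 48.4391 41.7978 33.0945 21.6890 6.7425 0.0000 0.0000 0.0000 0.0000 0.0000
t_8: node(8,0) S=24.4875 payoff=45.3425 vs cont=45.1332 → 45.3425 [stop]  node(8,1) S=32.0902 payoff=37.7398 vs cont=37.5305 → 37.7398 [stop]  node(8,2) S=42.0533 payoff=27.7767 vs cont=27.5674 → 27.7767 [stop]  node(8,3) S=55.1098 payoff=14.7202 vs cont=14.5109 → 14.7202 [stop]  node(8,4) S=72.2200 payoff=0.0000 vs cont=3.5135 → 3.5135 [wait]  node(8,5) S=94.6424 payoff=0.0000 vs cont=0.0000 → 0.0000 [wait]  node(8,6) S=124.0265 payoff=0.0000 vs cont=0.0000 → 0.0000 [wait]  node(8,7) S=162.5335 payoff=0.0000 vs cont=0.0000 → 0.0000 [wait]  node(8,8) S=212.9959 payoff=0.0000 vs cont=0.0000 → 0.0000 [wait]  ⇒ S*(8)=55.1098
t_7: node(7,0) S=28.0322 payoff=41.7978 vs cont=41.5885 → 41.7978 [stop]  node(7,1) S=36.7355 payoff=33.0945 vs cont=32.8852 → 33.0945 [stop]  node(7,2) S=48.1410 payoff=21.6890 vs cont=21.4797 → 21.6890 [stop]  node(7,3) S=63.0875 payoff=6.7425 vs cont=9.3427 → 9.3427 [wait]  node(7,4) S=82.6745 payoff=0.0000 vs cont=1.8309 → 1.8309 [wait]  node(7,5) S=108.3428 payoff=0.0000 vs cont=0.0000 → 0.0000 [wait]  node(7,6) S=141.9805 payoff=0.0000 vs cont=0.0000 → 0.0000 [wait]  node(7,7) S=186.0617 payoff=0.0000 vs cont=0.0000 → 0.0000 [wait]  ⇒ S*(7)=48.1410
t_6: node(6,0) S=32.0902 payoff=37.7398 vs cont=37.5305 → 37.7398 [stop]  node(6,1) S=42.0533 payoff=27.7767 vs cont=27.5674 → 27.7767 [stop]  node(6,2) S=55.1098 payoff=14.7202 vs cont=15.7483 → 15.7483 [wait]  node(6,3) S=72.2200 payoff=0.0000 vs cont=5.7398 → 5.7398 [wait]  node(6,4) S=94.6424 payoff=0.0000 vs cont=0.9541 → 0.9541 [wait]  node(6,5) S=124.0265 payoff=0.0000 vs cont=0.0000 → 0.0000 [wait]  node(6,6) S=162.5335 payoff=0.0000 vs cont=0.0000 → 0.0000 [wait]  ⇒ S*(6)=42.0533
t_5: node(5,0) S=36.7355 payoff=33.0945 vs cont=32.8852 → 33.0945 [stop]  node(5,1) S=48.1410 payoff=21.6890 vs cont=21.9690 → 21.9690 [wait]  node(5,2) S=63.0875 payoff=6.7425 vs cont=10.9380 → 10.9380 [wait]  node(5,3) S=82.6745 payoff=0.0000 vs cont=3.4450 → 3.4450 [wait]  node(5,4) S=108.3428 payoff=0.0000 vs cont=0.4972 → 0.4972 [wait]  node(5,5) S=141.9805 payoff=0.0000 vs cont=0.0000 → 0.0000 [wait]  ⇒ S*(5)=36.7355
t_4: node(4,0) S=42.0533 payoff=27.7767 vs cont=27.7006 → 27.7767 [stop]  node(4,1) S=55.1098 payoff=14.7202 vs cont=16.6534 → 16.6534 [wait]  node(4,2) S=72.2200 payoff=0.0000 vs cont=7.3393 → 7.3393 [wait]  node(4,3) S=94.6424 payoff=0.0000 vs cont=2.0318 → 2.0318 [wait]  node(4,4) S=124.0265 payoff=0.0000 vs cont=0.2591 → 0.2591 [wait]  ⇒ S*(4)=42.0533
t_3: node(3,0) S=48.1410 payoff=21.6890 vs cont=22.3998 → 22.3998 [wait]  node(3,1) S=63.0875 payoff=6.7425 vs cont=12.1708 → 12.1708 [wait]  node(3,2) S=82.6745 payoff=0.0000 vs cont=4.7914 → 4.7914 [wait]  node(3,3) S=108.3428 payoff=0.0000 vs cont=1.1820 → 1.1820 [wait]  ⇒ S*(3)=-
t_2: node(2,0) S=55.1098 payoff=14.7202 vs cont=17.4646 → 17.4646 [wait]  node(2,1) S=72.2200 payoff=0.0000 vs cont=8.6224 → 8.6224 [wait]  node(2,2) S=94.6424 payoff=0.0000 vs cont=3.0593 → 3.0593 [wait]  ⇒ S*(2)=-
t_1: node(1,0) S=63.0875 payoff=6.7425 vs cont=13.2042 → 13.2042 [wait]  node(1,1) S=82.6745 payoff=0.0000 vs cont=5.9491 → 5.9491 [wait]  ⇒ S*(1)=-
t_0: node(0,0) S=72.2200 payoff=0.0000 vs cont=9.7119 → 9.7119 [wait]  ⇒ S*(0)=-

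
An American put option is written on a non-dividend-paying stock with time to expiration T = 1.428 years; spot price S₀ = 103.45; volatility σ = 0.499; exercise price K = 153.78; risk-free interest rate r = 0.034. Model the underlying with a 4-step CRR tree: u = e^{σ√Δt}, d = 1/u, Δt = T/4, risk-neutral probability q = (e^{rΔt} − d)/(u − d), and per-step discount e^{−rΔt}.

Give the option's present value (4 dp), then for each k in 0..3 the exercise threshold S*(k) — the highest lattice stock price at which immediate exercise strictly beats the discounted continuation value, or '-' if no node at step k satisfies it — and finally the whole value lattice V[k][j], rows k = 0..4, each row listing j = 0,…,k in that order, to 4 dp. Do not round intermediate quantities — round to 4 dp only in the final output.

params: Δt=0.35700 u=1.34736 d=0.74219 q=0.44619 e^(-rΔt)=0.98794
t_4 payoffs: 122.3900 96.7950 50.3300 0.0000 0.0000
t_3: node(3,0) S=42.2937 payoff=111.4863 vs cont=109.6310 → 111.4863 [stop]  node(3,1) S=76.7796 payoff=77.0004 vs cont=75.1451 → 77.0004 [stop]  node(3,2) S=139.3848 payoff=14.3952 vs cont=27.5370 → 27.5370 [wait]  node(3,3) S=253.0376 payoff=0.0000 vs cont=0.0000 → 0.0000 [wait]  ⇒ S*(3)=76.7796
t_2: node(2,0) S=56.9850 payoff=96.7950 vs cont=94.9397 → 96.7950 [stop]  node(2,1) S=103.4500 payoff=50.3300 vs cont=54.2677 → 54.2677 [wait]  node(2,2) S=187.8020 payoff=0.0000 vs cont=15.0663 → 15.0663 [wait]  ⇒ S*(2)=56.9850
t_1: node(1,0) S=76.7796 payoff=77.0004 vs cont=76.8809 → 77.0004 [stop]  node(1,1) S=139.3848 payoff=14.3952 vs cont=36.3328 → 36.3328 [wait]  ⇒ S*(1)=76.7796
t_0: node(0,0) S=103.4500 payoff=50.3300 vs cont=58.1449 → 58.1449 [wait]  ⇒ S*(0)=-

price = 58.1449
boundary = - 76.7796 56.9850 76.7796
tree:
58.1449
77.0004 36.3328
96.7950 54.2677 15.0663
111.4863 77.0004 27.5370 0.0000
122.3900 96.7950 50.3300 0.0000 0.0000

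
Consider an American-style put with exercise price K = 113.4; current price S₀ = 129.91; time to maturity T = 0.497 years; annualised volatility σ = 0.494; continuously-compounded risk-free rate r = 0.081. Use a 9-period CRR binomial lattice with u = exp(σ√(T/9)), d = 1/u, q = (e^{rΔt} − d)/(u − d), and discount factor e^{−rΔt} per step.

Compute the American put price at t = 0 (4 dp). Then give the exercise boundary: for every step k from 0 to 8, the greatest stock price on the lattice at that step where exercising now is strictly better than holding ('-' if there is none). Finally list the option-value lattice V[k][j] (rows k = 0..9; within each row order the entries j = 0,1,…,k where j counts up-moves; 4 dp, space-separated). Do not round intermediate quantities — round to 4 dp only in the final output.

Δt=0.05522  u=1.12309  d=0.89040  q=0.49028  discount=0.99554
step 9 (expiry): payoffs max(K−S,0) = 67.7018 55.7591 40.6953 21.6947 0.0000 0.0000 0.0000 0.0000 0.0000 0.0000
step 8: (k=8,j=0): S=51.3233, (K−S)⁺=62.0767, hold=61.5706 ⇒ V=62.0767 exercise | (k=8,j=1): S=64.7361, (K−S)⁺=48.6639, hold=48.1578 ⇒ V=48.6639 exercise | (k=8,j=2): S=81.6542, (K−S)⁺=31.7458, hold=31.2397 ⇒ V=31.7458 exercise | (k=8,j=3): S=102.9937, (K−S)⁺=10.4063, hold=11.0089 ⇒ V=11.0089 continue | (k=8,j=4): S=129.9100, (K−S)⁺=0.0000, hold=0.0000 ⇒ V=0.0000 continue | (k=8,j=5): S=163.8606, (K−S)⁺=0.0000, hold=0.0000 ⇒ V=0.0000 continue | (k=8,j=6): S=206.6838, (K−S)⁺=0.0000, hold=0.0000 ⇒ V=0.0000 continue | (k=8,j=7): S=260.6985, (K−S)⁺=0.0000, hold=0.0000 ⇒ V=0.0000 continue | (k=8,j=8): S=328.8292, (K−S)⁺=0.0000, hold=0.0000 ⇒ V=0.0000 continue  boundary S*=81.6542
step 7: (k=7,j=0): S=57.6409, (K−S)⁺=55.7591, hold=55.2530 ⇒ V=55.7591 exercise | (k=7,j=1): S=72.7047, (K−S)⁺=40.6953, hold=40.1892 ⇒ V=40.6953 exercise | (k=7,j=2): S=91.7053, (K−S)⁺=21.6947, hold=21.4827 ⇒ V=21.6947 exercise | (k=7,j=3): S=115.6716, (K−S)⁺=0.0000, hold=5.5865 ⇒ V=5.5865 continue | (k=7,j=4): S=145.9011, (K−S)⁺=0.0000, hold=0.0000 ⇒ V=0.0000 continue | (k=7,j=5): S=184.0308, (K−S)⁺=0.0000, hold=0.0000 ⇒ V=0.0000 continue | (k=7,j=6): S=232.1253, (K−S)⁺=0.0000, hold=0.0000 ⇒ V=0.0000 continue | (k=7,j=7): S=292.7888, (K−S)⁺=0.0000, hold=0.0000 ⇒ V=0.0000 continue  boundary S*=91.7053
step 6: (k=6,j=0): S=64.7361, (K−S)⁺=48.6639, hold=48.1578 ⇒ V=48.6639 exercise | (k=6,j=1): S=81.6542, (K−S)⁺=31.7458, hold=31.2397 ⇒ V=31.7458 exercise | (k=6,j=2): S=102.9937, (K−S)⁺=10.4063, hold=13.7356 ⇒ V=13.7356 continue | (k=6,j=3): S=129.9100, (K−S)⁺=0.0000, hold=2.8348 ⇒ V=2.8348 continue | (k=6,j=4): S=163.8606, (K−S)⁺=0.0000, hold=0.0000 ⇒ V=0.0000 continue | (k=6,j=5): S=206.6838, (K−S)⁺=0.0000, hold=0.0000 ⇒ V=0.0000 continue | (k=6,j=6): S=260.6985, (K−S)⁺=0.0000, hold=0.0000 ⇒ V=0.0000 continue  boundary S*=81.6542
step 5: (k=5,j=0): S=72.7047, (K−S)⁺=40.6953, hold=40.1892 ⇒ V=40.6953 exercise | (k=5,j=1): S=91.7053, (K−S)⁺=21.6947, hold=22.8135 ⇒ V=22.8135 continue | (k=5,j=2): S=115.6716, (K−S)⁺=0.0000, hold=8.3538 ⇒ V=8.3538 continue | (k=5,j=3): S=145.9011, (K−S)⁺=0.0000, hold=1.4385 ⇒ V=1.4385 continue | (k=5,j=4): S=184.0308, (K−S)⁺=0.0000, hold=0.0000 ⇒ V=0.0000 continue | (k=5,j=5): S=232.1253, (K−S)⁺=0.0000, hold=0.0000 ⇒ V=0.0000 continue  boundary S*=72.7047
step 4: (k=4,j=0): S=81.6542, (K−S)⁺=31.7458, hold=31.7858 ⇒ V=31.7858 continue | (k=4,j=1): S=102.9937, (K−S)⁺=10.4063, hold=15.6541 ⇒ V=15.6541 continue | (k=4,j=2): S=129.9100, (K−S)⁺=0.0000, hold=4.9412 ⇒ V=4.9412 continue | (k=4,j=3): S=163.8606, (K−S)⁺=0.0000, hold=0.7300 ⇒ V=0.7300 continue | (k=4,j=4): S=206.6838, (K−S)⁺=0.0000, hold=0.0000 ⇒ V=0.0000 continue  boundary S*=-
step 3: (k=3,j=0): S=91.7053, (K−S)⁺=21.6947, hold=23.7702 ⇒ V=23.7702 continue | (k=3,j=1): S=115.6716, (K−S)⁺=0.0000, hold=10.3554 ⇒ V=10.3554 continue | (k=3,j=2): S=145.9011, (K−S)⁺=0.0000, hold=2.8637 ⇒ V=2.8637 continue | (k=3,j=3): S=184.0308, (K−S)⁺=0.0000, hold=0.3704 ⇒ V=0.3704 continue  boundary S*=-
step 2: (k=2,j=0): S=102.9937, (K−S)⁺=10.4063, hold=17.1165 ⇒ V=17.1165 continue | (k=2,j=1): S=129.9100, (K−S)⁺=0.0000, hold=6.6526 ⇒ V=6.6526 continue | (k=2,j=2): S=163.8606, (K−S)⁺=0.0000, hold=1.6340 ⇒ V=1.6340 continue  boundary S*=-
step 1: (k=1,j=0): S=115.6716, (K−S)⁺=0.0000, hold=11.9328 ⇒ V=11.9328 continue | (k=1,j=1): S=145.9011, (K−S)⁺=0.0000, hold=4.1734 ⇒ V=4.1734 continue  boundary S*=-
step 0: (k=0,j=0): S=129.9100, (K−S)⁺=0.0000, hold=8.0923 ⇒ V=8.0923 continue  boundary S*=-

price = 8.0923
boundary = - - - - - 72.7047 81.6542 91.7053 81.6542
tree:
8.0923
11.9328 4.1734
17.1165 6.6526 1.6340
23.7702 10.3554 2.8637 0.3704
31.7858 15.6541 4.9412 0.7300 0.0000
40.6953 22.8135 8.3538 1.4385 0.0000 0.0000
48.6639 31.7458 13.7356 2.8348 0.0000 0.0000 0.0000
55.7591 40.6953 21.6947 5.5865 0.0000 0.0000 0.0000 0.0000
62.0767 48.6639 31.7458 11.0089 0.0000 0.0000 0.0000 0.0000 0.0000
67.7018 55.7591 40.6953 21.6947 0.0000 0.0000 0.0000 0.0000 0.0000 0.0000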